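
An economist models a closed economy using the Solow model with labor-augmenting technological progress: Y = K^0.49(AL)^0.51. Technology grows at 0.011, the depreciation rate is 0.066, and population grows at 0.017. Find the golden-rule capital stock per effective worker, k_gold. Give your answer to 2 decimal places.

n + g + δ = 0.017 + 0.011 + 0.066 = 0.094.
Golden rule sets MPK = n+g+δ: 0.49·k^(0.49−1) = 0.094, so k_gold = (0.49/0.094)^(1/0.51) ≈ 25.4692.

k_gold ≈ 25.47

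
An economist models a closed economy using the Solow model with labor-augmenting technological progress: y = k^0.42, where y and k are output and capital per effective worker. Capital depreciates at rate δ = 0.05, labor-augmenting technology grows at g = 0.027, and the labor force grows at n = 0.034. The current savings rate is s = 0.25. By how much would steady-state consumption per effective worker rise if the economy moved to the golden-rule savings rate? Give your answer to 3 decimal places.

Δc ≈ 0.170

The effective depreciation rate is n + g + δ = 0.034 + 0.027 + 0.05 = 0.111.
Current steady state (s = 0.25): k* = (0.25/0.111)^(1/0.58) ≈ 4.0547, y* = 4.0547^0.42 ≈ 1.8003, c* = (1−0.25)·1.8003 ≈ 1.3502.
Maximizing c = f(k) − (n+g+δ)·k gives f'(k) = n+g+δ, i.e. 0.42·k^(0.42−1) = 0.111, so k_gold = (0.42/0.111)^(1/0.58) ≈ 9.9180.
y_gold = 9.9180^0.42 ≈ 2.6212, c_gold = y_gold − 0.111·k_gold ≈ 1.5203.
Gain: Δc = 1.5203 − 1.3502 ≈ 0.1701.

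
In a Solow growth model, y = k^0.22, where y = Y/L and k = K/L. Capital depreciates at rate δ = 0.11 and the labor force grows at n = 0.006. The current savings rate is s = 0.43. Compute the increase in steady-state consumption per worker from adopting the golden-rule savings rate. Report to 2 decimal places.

Δc ≈ 0.11

Capital per worker breaks even when investment replaces (n + δ)·k; here n + δ = 0.116.
Current steady state (s = 0.43): k* = (0.43/0.116)^(1/0.78) ≈ 5.3641, y* = 5.3641^0.22 ≈ 1.4471, c* = (1−0.43)·1.4471 ≈ 0.8248.
Maximizing c = f(k) − (n+δ)·k gives f'(k) = n+δ, i.e. 0.22·k^(0.22−1) = 0.116, so k_gold = (0.22/0.116)^(1/0.78) ≈ 2.2718.
y_gold = 2.2718^0.22 ≈ 1.1978, c_gold = y_gold − 0.116·k_gold ≈ 0.9343.
Gain: Δc = 0.9343 − 0.8248 ≈ 0.1095.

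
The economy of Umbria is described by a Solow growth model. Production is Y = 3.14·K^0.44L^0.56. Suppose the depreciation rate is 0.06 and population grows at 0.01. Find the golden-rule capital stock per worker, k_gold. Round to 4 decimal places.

k_gold ≈ 205.5927

Break-even investment rate: n + δ = 0.01 + 0.06 = 0.07.
Maximizing c = f(k) − (n+δ)·k gives f'(k) = n+δ, i.e. 0.44·3.14·k^(0.44−1) = 0.07, so k_gold = (0.44·3.14/0.07)^(1/0.56) ≈ 205.5927.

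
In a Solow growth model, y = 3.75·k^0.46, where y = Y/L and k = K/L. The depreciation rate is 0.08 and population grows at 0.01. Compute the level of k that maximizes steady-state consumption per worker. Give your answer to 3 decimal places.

The effective depreciation rate is n + δ = 0.01 + 0.08 = 0.09.
Maximizing c = f(k) − (n+δ)·k gives f'(k) = n+δ, i.e. 0.46·3.75·k^(0.46−1) = 0.09, so k_gold = (0.46·3.75/0.09)^(1/0.54) ≈ 237.1845.

k_gold ≈ 237.184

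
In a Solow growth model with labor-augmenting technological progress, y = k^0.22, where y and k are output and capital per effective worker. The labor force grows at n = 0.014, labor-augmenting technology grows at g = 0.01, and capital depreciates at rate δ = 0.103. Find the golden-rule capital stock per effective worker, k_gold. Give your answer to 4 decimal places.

Break-even investment rate: n + g + δ = 0.014 + 0.01 + 0.103 = 0.127.
Maximizing c = f(k) − (n+g+δ)·k gives f'(k) = n+g+δ, i.e. 0.22·k^(0.22−1) = 0.127, so k_gold = (0.22/0.127)^(1/0.78) ≈ 2.0227.

k_gold ≈ 2.0227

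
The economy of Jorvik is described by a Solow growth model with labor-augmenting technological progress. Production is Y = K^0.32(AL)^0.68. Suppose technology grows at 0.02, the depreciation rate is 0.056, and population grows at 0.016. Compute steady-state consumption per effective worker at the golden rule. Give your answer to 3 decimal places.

The effective depreciation rate is n + g + δ = 0.016 + 0.02 + 0.056 = 0.092.
Maximizing c = f(k) − (n+g+δ)·k gives f'(k) = n+g+δ, i.e. 0.32·k^(0.32−1) = 0.092, so k_gold = (0.32/0.092)^(1/0.68) ≈ 6.2535.
y_gold = 6.2535^0.32 ≈ 1.7979.
c_gold = y_gold − (n+g+δ)·k_gold = 1.7979 − 0.092·6.2535 ≈ 1.2226.

c_gold ≈ 1.223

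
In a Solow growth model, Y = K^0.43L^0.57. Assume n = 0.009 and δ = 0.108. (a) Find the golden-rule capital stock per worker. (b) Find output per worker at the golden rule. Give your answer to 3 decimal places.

(a) k_gold ≈ 9.811; (b) y_gold ≈ 2.670

The effective depreciation rate is n + δ = 0.009 + 0.108 = 0.117.
Setting f'(k) = n+δ gives 0.43·k^(0.43−1) = 0.117, hence k_gold = (0.43/0.117)^(1/0.57) ≈ 9.8112.
y_gold = 9.8112^0.43 ≈ 2.6696.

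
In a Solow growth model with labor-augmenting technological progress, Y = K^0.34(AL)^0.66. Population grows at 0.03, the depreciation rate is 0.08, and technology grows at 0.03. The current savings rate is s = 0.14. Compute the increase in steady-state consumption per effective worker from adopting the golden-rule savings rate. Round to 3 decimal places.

Δc ≈ 0.182

Break-even investment rate: n + g + δ = 0.03 + 0.03 + 0.08 = 0.14.
Current steady state (s = 0.14): k* = (0.14/0.14)^(1/0.66) ≈ 1.0000, y* = 1.0000^0.34 ≈ 1.0000, c* = (1−0.14)·1.0000 ≈ 0.8600.
Maximizing c = f(k) − (n+g+δ)·k gives f'(k) = n+g+δ, i.e. 0.34·k^(0.34−1) = 0.14, so k_gold = (0.34/0.14)^(1/0.66) ≈ 3.8359.
y_gold = 3.8359^0.34 ≈ 1.5795, c_gold = y_gold − 0.14·k_gold ≈ 1.0425.
Gain: Δc = 1.0425 − 0.8600 ≈ 0.1825.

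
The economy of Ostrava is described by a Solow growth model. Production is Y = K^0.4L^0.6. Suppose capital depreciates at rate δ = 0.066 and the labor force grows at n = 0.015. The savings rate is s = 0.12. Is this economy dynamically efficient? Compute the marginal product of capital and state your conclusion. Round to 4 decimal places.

dynamically efficient; MPK ≈ 0.2700

Capital per worker breaks even when investment replaces (n + δ)·k; here n + δ = 0.081.
Steady-state k*: s·k^0.4 = 0.081·k gives k* = (0.12/0.081)^(1/0.6) ≈ 1.9253.
MPK = 0.4·1.9253^(-0.6) ≈ 0.2700.
MPK > n+δ = 0.081, so the economy is dynamically efficient (under-saving).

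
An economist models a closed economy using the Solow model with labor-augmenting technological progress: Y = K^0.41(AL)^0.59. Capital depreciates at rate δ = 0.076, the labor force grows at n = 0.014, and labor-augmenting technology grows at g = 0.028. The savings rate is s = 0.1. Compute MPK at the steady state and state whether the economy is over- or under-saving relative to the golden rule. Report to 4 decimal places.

Break-even investment rate: n + g + δ = 0.014 + 0.028 + 0.076 = 0.118.
Steady-state k*: s·k^0.41 = 0.118·k gives k* = (0.1/0.118)^(1/0.59) ≈ 0.7554.
MPK = 0.41·0.7554^(-0.59) ≈ 0.4838.
MPK > n+g+δ = 0.118, so the economy is dynamically efficient (under-saving).

under-saving; MPK ≈ 0.4838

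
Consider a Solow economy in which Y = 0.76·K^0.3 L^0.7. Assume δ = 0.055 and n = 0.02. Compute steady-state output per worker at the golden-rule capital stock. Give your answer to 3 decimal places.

y_gold ≈ 1.224

Capital per worker breaks even when investment replaces (n + δ)·k; here n + δ = 0.075.
At the golden rule the marginal product of capital equals n+δ: 0.3·0.76·k^(0.3−1) = 0.075. Solving, k_gold = (0.3·0.76/0.075)^(1/0.7) ≈ 4.8958.
Output: y_gold = 0.76·k_gold^0.3 = 0.76·4.8958^0.3 ≈ 1.2239.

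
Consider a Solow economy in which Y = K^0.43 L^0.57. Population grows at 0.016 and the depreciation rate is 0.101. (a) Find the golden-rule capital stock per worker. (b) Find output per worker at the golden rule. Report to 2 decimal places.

(a) k_gold ≈ 9.81; (b) y_gold ≈ 2.67

n + δ = 0.016 + 0.101 = 0.117.
Maximizing c = f(k) − (n+δ)·k gives f'(k) = n+δ, i.e. 0.43·k^(0.43−1) = 0.117, so k_gold = (0.43/0.117)^(1/0.57) ≈ 9.8112.
y_gold = 9.8112^0.43 ≈ 2.6696.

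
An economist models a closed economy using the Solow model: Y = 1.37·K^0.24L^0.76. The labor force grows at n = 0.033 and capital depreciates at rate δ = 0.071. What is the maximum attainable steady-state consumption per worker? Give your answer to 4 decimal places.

n + δ = 0.033 + 0.071 = 0.104.
Setting f'(k) = n+δ gives 0.24·1.37·k^(0.24−1) = 0.104, hence k_gold = (0.24·1.37/0.104)^(1/0.76) ≈ 4.5474.
y_gold = 1.37·4.5474^0.24 ≈ 1.9705.
c_gold = y_gold − (n+δ)·k_gold = 1.9705 − 0.104·4.5474 ≈ 1.4976.

c_gold ≈ 1.4976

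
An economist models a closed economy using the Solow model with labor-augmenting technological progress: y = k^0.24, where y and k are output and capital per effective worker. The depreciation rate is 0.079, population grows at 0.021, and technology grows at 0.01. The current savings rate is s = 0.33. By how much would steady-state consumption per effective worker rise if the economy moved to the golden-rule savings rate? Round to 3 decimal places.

Capital per effective worker breaks even when investment replaces (n + g + δ)·k; here n + g + δ = 0.11.
Current steady state (s = 0.33): k* = (0.33/0.11)^(1/0.76) ≈ 4.2442, y* = 4.2442^0.24 ≈ 1.4147, c* = (1−0.33)·1.4147 ≈ 0.9479.
Golden rule sets MPK = n+g+δ: 0.24·k^(0.24−1) = 0.11, so k_gold = (0.24/0.11)^(1/0.76) ≈ 2.7913.
y_gold = 2.7913^0.24 ≈ 1.2794, c_gold = y_gold − 0.11·k_gold ≈ 0.9723.
Gain: Δc = 0.9723 − 0.9479 ≈ 0.0245.

Δc ≈ 0.024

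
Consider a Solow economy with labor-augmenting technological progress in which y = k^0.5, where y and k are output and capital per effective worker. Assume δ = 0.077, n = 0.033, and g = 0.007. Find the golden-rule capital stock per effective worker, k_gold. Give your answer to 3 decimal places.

Capital per effective worker breaks even when investment replaces (n + g + δ)·k; here n + g + δ = 0.117.
Maximizing c = f(k) − (n+g+δ)·k gives f'(k) = n+g+δ, i.e. 0.5·k^(0.5−1) = 0.117, so k_gold = (0.5/0.117)^(1/0.5) ≈ 18.2628.

k_gold ≈ 18.263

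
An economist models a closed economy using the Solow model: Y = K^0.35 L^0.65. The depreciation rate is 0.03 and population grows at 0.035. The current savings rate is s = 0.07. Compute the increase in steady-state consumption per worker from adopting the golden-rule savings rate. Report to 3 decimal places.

Δc ≈ 0.641

Break-even investment rate: n + δ = 0.035 + 0.03 = 0.065.
Current steady state (s = 0.07): k* = (0.07/0.065)^(1/0.65) ≈ 1.1208, y* = 1.1208^0.35 ≈ 1.0407, c* = (1−0.07)·1.0407 ≈ 0.9679.
Setting f'(k) = n+δ gives 0.35·k^(0.35−1) = 0.065, hence k_gold = (0.35/0.065)^(1/0.65) ≈ 13.3307.
y_gold = 13.3307^0.35 ≈ 2.4757, c_gold = y_gold − 0.065·k_gold ≈ 1.6092.
Gain: Δc = 1.6092 − 0.9679 ≈ 0.6413.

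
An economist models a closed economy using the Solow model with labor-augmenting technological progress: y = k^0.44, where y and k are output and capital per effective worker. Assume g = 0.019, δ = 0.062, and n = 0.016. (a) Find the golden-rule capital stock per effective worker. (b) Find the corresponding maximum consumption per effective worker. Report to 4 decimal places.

(a) k_gold ≈ 14.8814; (b) c_gold ≈ 1.8372

The effective depreciation rate is n + g + δ = 0.016 + 0.019 + 0.062 = 0.097.
Maximizing c = f(k) − (n+g+δ)·k gives f'(k) = n+g+δ, i.e. 0.44·k^(0.44−1) = 0.097, so k_gold = (0.44/0.097)^(1/0.56) ≈ 14.8814.
y_gold = 14.8814^0.44 ≈ 3.2807; c_gold = y_gold − 0.097·k_gold ≈ 1.8372.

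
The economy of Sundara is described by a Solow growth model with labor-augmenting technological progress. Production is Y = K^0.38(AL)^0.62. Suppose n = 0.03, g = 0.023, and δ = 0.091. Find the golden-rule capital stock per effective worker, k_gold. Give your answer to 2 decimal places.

The effective depreciation rate is n + g + δ = 0.03 + 0.023 + 0.091 = 0.144.
Maximizing c = f(k) − (n+g+δ)·k gives f'(k) = n+g+δ, i.e. 0.38·k^(0.38−1) = 0.144, so k_gold = (0.38/0.144)^(1/0.62) ≈ 4.7831.

k_gold ≈ 4.78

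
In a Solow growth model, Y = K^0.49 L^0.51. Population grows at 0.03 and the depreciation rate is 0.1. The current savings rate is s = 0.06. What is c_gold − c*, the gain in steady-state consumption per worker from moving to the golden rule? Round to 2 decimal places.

Δc ≈ 1.38

The effective depreciation rate is n + δ = 0.03 + 0.1 = 0.13.
Current steady state (s = 0.06): k* = (0.06/0.13)^(1/0.51) ≈ 0.2196, y* = 0.2196^0.49 ≈ 0.4757, c* = (1−0.06)·0.4757 ≈ 0.4472.
Maximizing c = f(k) − (n+δ)·k gives f'(k) = n+δ, i.e. 0.49·k^(0.49−1) = 0.13, so k_gold = (0.49/0.13)^(1/0.51) ≈ 13.4868.
y_gold = 13.4868^0.49 ≈ 3.5781, c_gold = y_gold − 0.13·k_gold ≈ 1.8248.
Gain: Δc = 1.8248 − 0.4472 ≈ 1.3776.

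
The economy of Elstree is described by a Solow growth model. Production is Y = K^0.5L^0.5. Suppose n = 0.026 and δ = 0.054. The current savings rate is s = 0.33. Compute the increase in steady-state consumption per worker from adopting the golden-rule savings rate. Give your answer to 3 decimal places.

Break-even investment rate: n + δ = 0.026 + 0.054 = 0.08.
Current steady state (s = 0.33): k* = (0.33/0.08)^(1/0.5) ≈ 17.0156, y* = 17.0156^0.5 ≈ 4.1250, c* = (1−0.33)·4.1250 ≈ 2.7637.
Setting f'(k) = n+δ gives 0.5·k^(0.5−1) = 0.08, hence k_gold = (0.5/0.08)^(1/0.5) ≈ 39.0625.
y_gold = 39.0625^0.5 ≈ 6.2500, c_gold = y_gold − 0.08·k_gold ≈ 3.1250.
Gain: Δc = 3.1250 − 2.7637 ≈ 0.3613.

Δc ≈ 0.361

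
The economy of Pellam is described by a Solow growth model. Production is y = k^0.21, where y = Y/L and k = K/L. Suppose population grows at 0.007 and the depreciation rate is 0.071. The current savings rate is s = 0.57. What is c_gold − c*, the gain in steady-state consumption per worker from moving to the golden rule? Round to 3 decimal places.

Δc ≈ 0.298

n + δ = 0.007 + 0.071 = 0.078.
Current steady state (s = 0.57): k* = (0.57/0.078)^(1/0.79) ≈ 12.3992, y* = 12.3992^0.21 ≈ 1.6967, c* = (1−0.57)·1.6967 ≈ 0.7296.
Setting f'(k) = n+δ gives 0.21·k^(0.21−1) = 0.078, hence k_gold = (0.21/0.078)^(1/0.79) ≈ 3.5032.
y_gold = 3.5032^0.21 ≈ 1.3012, c_gold = y_gold − 0.078·k_gold ≈ 1.0279.
Gain: Δc = 1.0279 − 0.7296 ≈ 0.2983.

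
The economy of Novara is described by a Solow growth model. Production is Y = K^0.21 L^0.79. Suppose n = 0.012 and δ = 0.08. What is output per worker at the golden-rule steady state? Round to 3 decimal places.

Break-even investment rate: n + δ = 0.012 + 0.08 = 0.092.
At the golden rule the marginal product of capital equals n+δ: 0.21·k^(0.21−1) = 0.092. Solving, k_gold = (0.21/0.092)^(1/0.79) ≈ 2.8426.
Output: y_gold = k_gold^0.21 = 2.8426^0.21 ≈ 1.2453.

y_gold ≈ 1.245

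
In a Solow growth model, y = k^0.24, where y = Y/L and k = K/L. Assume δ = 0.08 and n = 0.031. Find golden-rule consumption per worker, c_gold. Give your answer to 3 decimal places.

Capital per worker breaks even when investment replaces (n + δ)·k; here n + δ = 0.111.
At the golden rule the marginal product of capital equals n+δ: 0.24·k^(0.24−1) = 0.111. Solving, k_gold = (0.24/0.111)^(1/0.76) ≈ 2.7583.
y_gold = 2.7583^0.24 ≈ 1.2757.
c_gold = y_gold − (n+δ)·k_gold = 1.2757 − 0.111·2.7583 ≈ 0.9695.

c_gold ≈ 0.970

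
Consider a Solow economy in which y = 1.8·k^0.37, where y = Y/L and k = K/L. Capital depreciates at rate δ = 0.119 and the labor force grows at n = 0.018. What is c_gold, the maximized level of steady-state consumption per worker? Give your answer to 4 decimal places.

Capital per worker breaks even when investment replaces (n + δ)·k; here n + δ = 0.137.
At the golden rule the marginal product of capital equals n+δ: 0.37·1.8·k^(0.37−1) = 0.137. Solving, k_gold = (0.37·1.8/0.137)^(1/0.63) ≈ 12.3051.
y_gold = 1.8·12.3051^0.37 ≈ 4.5562.
c_gold = y_gold − (n+δ)·k_gold = 4.5562 − 0.137·12.3051 ≈ 2.8704.

c_gold ≈ 2.8704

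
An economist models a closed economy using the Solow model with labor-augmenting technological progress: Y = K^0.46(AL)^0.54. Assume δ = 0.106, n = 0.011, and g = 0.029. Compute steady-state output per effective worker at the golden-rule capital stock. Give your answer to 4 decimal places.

Break-even investment rate: n + g + δ = 0.011 + 0.029 + 0.106 = 0.146.
Golden rule sets MPK = n+g+δ: 0.46·k^(0.46−1) = 0.146, so k_gold = (0.46/0.146)^(1/0.54) ≈ 8.3748.
Output: y_gold = k_gold^0.46 = 8.3748^0.46 ≈ 2.6581.

y_gold ≈ 2.6581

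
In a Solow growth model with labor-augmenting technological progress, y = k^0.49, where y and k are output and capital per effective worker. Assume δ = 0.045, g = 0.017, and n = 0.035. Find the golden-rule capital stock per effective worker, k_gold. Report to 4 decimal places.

Capital per effective worker breaks even when investment replaces (n + g + δ)·k; here n + g + δ = 0.097.
Maximizing c = f(k) − (n+g+δ)·k gives f'(k) = n+g+δ, i.e. 0.49·k^(0.49−1) = 0.097, so k_gold = (0.49/0.097)^(1/0.51) ≈ 23.9477.

k_gold ≈ 23.9477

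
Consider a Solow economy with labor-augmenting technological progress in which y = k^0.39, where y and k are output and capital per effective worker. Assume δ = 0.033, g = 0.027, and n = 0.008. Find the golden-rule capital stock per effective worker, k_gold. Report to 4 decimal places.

k_gold ≈ 17.5200

n + g + δ = 0.008 + 0.027 + 0.033 = 0.068.
Setting f'(k) = n+g+δ gives 0.39·k^(0.39−1) = 0.068, hence k_gold = (0.39/0.068)^(1/0.61) ≈ 17.5200.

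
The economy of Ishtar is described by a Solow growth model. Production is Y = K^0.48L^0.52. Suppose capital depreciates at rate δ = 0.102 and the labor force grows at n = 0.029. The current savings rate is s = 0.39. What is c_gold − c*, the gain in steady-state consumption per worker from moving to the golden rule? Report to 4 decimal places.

Δc ≈ 0.0544

n + δ = 0.029 + 0.102 = 0.131.
Current steady state (s = 0.39): k* = (0.39/0.131)^(1/0.52) ≈ 8.1497, y* = 8.1497^0.48 ≈ 2.7375, c* = (1−0.39)·2.7375 ≈ 1.6699.
Golden rule sets MPK = n+δ: 0.48·k^(0.48−1) = 0.131, so k_gold = (0.48/0.131)^(1/0.52) ≈ 12.1495.
y_gold = 12.1495^0.48 ≈ 3.3158, c_gold = y_gold − 0.131·k_gold ≈ 1.7242.
Gain: Δc = 1.7242 − 1.6699 ≈ 0.0544.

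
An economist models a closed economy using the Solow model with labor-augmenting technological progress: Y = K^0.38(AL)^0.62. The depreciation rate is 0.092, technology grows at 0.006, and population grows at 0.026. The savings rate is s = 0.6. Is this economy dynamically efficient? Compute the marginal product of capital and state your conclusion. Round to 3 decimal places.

The effective depreciation rate is n + g + δ = 0.026 + 0.006 + 0.092 = 0.124.
Steady-state k*: s·k^0.38 = 0.124·k gives k* = (0.6/0.124)^(1/0.62) ≈ 12.7175.
MPK = 0.38·12.7175^(-0.62) ≈ 0.0785.
MPK < n+g+δ = 0.124, so the economy is dynamically inefficient (over-saving).

dynamically inefficient; MPK ≈ 0.079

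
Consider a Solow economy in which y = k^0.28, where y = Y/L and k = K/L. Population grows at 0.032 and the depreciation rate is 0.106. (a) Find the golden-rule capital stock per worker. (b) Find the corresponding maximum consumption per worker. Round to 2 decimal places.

(a) k_gold ≈ 2.67; (b) c_gold ≈ 0.95

Capital per worker breaks even when investment replaces (n + δ)·k; here n + δ = 0.138.
Golden rule sets MPK = n+δ: 0.28·k^(0.28−1) = 0.138, so k_gold = (0.28/0.138)^(1/0.72) ≈ 2.6716.
y_gold = 2.6716^0.28 ≈ 1.3167; c_gold = y_gold − 0.138·k_gold ≈ 0.9480.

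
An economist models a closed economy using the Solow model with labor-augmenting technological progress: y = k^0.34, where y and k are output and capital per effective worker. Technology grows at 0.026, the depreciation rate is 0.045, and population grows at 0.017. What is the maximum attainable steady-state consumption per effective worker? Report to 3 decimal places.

c_gold ≈ 1.324

Capital per effective worker breaks even when investment replaces (n + g + δ)·k; here n + g + δ = 0.088.
Golden rule sets MPK = n+g+δ: 0.34·k^(0.34−1) = 0.088, so k_gold = (0.34/0.088)^(1/0.66) ≈ 7.7515.
y_gold = 7.7515^0.34 ≈ 2.0063.
c_gold = y_gold − (n+g+δ)·k_gold = 2.0063 − 0.088·7.7515 ≈ 1.3241.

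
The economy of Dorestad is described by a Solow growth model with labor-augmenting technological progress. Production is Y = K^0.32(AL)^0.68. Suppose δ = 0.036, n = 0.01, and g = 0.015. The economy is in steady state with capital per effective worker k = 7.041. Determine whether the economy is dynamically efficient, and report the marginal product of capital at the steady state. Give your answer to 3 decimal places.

dynamically efficient; MPK ≈ 0.085

Capital per effective worker breaks even when investment replaces (n + g + δ)·k; here n + g + δ = 0.061.
MPK = 0.32·k^(0.32−1) = 0.32·7.041^(-0.68) ≈ 0.0849.
MPK > 0.061, so the economy is dynamically efficient (under-saving).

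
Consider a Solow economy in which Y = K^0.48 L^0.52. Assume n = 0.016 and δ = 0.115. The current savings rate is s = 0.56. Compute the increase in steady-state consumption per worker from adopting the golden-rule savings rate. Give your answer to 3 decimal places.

Δc ≈ 0.042

n + δ = 0.016 + 0.115 = 0.131.
Current steady state (s = 0.56): k* = (0.56/0.131)^(1/0.52) ≈ 16.3419, y* = 16.3419^0.48 ≈ 3.8228, c* = (1−0.56)·3.8228 ≈ 1.6820.
Setting f'(k) = n+δ gives 0.48·k^(0.48−1) = 0.131, hence k_gold = (0.48/0.131)^(1/0.52) ≈ 12.1495.
y_gold = 12.1495^0.48 ≈ 3.3158, c_gold = y_gold − 0.131·k_gold ≈ 1.7242.
Gain: Δc = 1.7242 − 1.6820 ≈ 0.0422.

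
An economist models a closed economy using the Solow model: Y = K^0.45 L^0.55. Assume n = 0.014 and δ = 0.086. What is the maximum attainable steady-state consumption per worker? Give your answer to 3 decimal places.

c_gold ≈ 1.883

Capital per worker breaks even when investment replaces (n + δ)·k; here n + δ = 0.1.
Golden rule sets MPK = n+δ: 0.45·k^(0.45−1) = 0.1, so k_gold = (0.45/0.1)^(1/0.55) ≈ 15.4049.
y_gold = 15.4049^0.45 ≈ 3.4233.
c_gold = y_gold − (n+δ)·k_gold = 3.4233 − 0.1·15.4049 ≈ 1.8828.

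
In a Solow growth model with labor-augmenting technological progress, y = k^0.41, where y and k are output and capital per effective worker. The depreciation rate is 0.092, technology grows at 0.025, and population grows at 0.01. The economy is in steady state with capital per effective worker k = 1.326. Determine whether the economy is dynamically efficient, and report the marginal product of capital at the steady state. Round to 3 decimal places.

dynamically efficient; MPK ≈ 0.347

n + g + δ = 0.01 + 0.025 + 0.092 = 0.127.
MPK = 0.41·k^(0.41−1) = 0.41·1.326^(-0.59) ≈ 0.3471.
MPK > 0.127, so the economy is dynamically efficient (under-saving).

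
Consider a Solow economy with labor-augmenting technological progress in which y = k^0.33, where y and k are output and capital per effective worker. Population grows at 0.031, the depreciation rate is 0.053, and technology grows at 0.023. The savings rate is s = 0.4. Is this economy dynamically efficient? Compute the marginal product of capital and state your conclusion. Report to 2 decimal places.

Break-even investment rate: n + g + δ = 0.031 + 0.023 + 0.053 = 0.107.
Steady-state k*: s·k^0.33 = 0.107·k gives k* = (0.4/0.107)^(1/0.67) ≈ 7.1572.
MPK = 0.33·7.1572^(-0.67) ≈ 0.0883.
MPK < n+g+δ = 0.107, so the economy is dynamically inefficient (over-saving).

dynamically inefficient; MPK ≈ 0.09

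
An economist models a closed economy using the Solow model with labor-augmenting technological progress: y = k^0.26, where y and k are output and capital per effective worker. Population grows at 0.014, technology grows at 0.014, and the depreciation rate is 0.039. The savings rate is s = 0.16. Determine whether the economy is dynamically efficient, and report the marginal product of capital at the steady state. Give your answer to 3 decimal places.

dynamically efficient; MPK ≈ 0.109

The effective depreciation rate is n + g + δ = 0.014 + 0.014 + 0.039 = 0.067.
Steady-state k*: s·k^0.26 = 0.067·k gives k* = (0.16/0.067)^(1/0.74) ≈ 3.2424.
MPK = 0.26·3.2424^(-0.74) ≈ 0.1089.
MPK > n+g+δ = 0.067, so the economy is dynamically efficient (under-saving).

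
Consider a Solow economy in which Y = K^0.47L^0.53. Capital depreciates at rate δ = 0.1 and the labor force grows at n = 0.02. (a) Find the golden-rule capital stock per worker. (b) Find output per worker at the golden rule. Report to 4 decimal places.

(a) k_gold ≈ 13.1435; (b) y_gold ≈ 3.3558

The effective depreciation rate is n + δ = 0.02 + 0.1 = 0.12.
At the golden rule the marginal product of capital equals n+δ: 0.47·k^(0.47−1) = 0.12. Solving, k_gold = (0.47/0.12)^(1/0.53) ≈ 13.1435.
y_gold = 13.1435^0.47 ≈ 3.3558.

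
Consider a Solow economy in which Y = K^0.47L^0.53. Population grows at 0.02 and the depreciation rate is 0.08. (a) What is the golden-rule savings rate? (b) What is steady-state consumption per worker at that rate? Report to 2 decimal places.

(a) s_gold = 0.47; (b) c_gold ≈ 2.09

Break-even investment rate: n + δ = 0.02 + 0.08 = 0.1.
For Cobb-Douglas, s_gold equals capital's share: s_gold = 0.47.
Golden rule sets MPK = n+δ: 0.47·k^(0.47−1) = 0.1, so k_gold = (0.47/0.1)^(1/0.53) ≈ 18.5400.
y_gold = 18.5400^0.47 ≈ 3.9447; c_gold = (1−0.47)·y_gold ≈ 2.0907.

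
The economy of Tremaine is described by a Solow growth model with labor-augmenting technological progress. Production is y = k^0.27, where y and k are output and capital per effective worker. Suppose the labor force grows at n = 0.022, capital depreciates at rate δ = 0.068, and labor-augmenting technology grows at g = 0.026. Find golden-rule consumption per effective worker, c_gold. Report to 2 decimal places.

c_gold ≈ 1.00

Capital per effective worker breaks even when investment replaces (n + g + δ)·k; here n + g + δ = 0.116.
At the golden rule the marginal product of capital equals n+g+δ: 0.27·k^(0.27−1) = 0.116. Solving, k_gold = (0.27/0.116)^(1/0.73) ≈ 3.1813.
y_gold = 3.1813^0.27 ≈ 1.3668.
c_gold = y_gold − (n+g+δ)·k_gold = 1.3668 − 0.116·3.1813 ≈ 0.9978.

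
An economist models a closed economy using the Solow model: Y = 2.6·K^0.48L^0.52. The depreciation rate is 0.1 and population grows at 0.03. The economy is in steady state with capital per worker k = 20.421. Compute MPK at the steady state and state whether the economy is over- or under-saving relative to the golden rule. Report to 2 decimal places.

under-saving; MPK ≈ 0.26

Capital per worker breaks even when investment replaces (n + δ)·k; here n + δ = 0.13.
MPK = 0.48·2.6·k^(0.48−1) = 0.48·2.6·20.421^(-0.52) ≈ 0.2600.
MPK > 0.13, so the economy is dynamically efficient (under-saving).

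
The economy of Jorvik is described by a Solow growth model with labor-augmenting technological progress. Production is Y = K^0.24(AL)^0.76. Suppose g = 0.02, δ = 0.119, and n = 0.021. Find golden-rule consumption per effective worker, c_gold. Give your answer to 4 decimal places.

n + g + δ = 0.021 + 0.02 + 0.119 = 0.16.
Setting f'(k) = n+g+δ gives 0.24·k^(0.24−1) = 0.16, hence k_gold = (0.24/0.16)^(1/0.76) ≈ 1.7049.
y_gold = 1.7049^0.24 ≈ 1.1366.
c_gold = y_gold − (n+g+δ)·k_gold = 1.1366 − 0.16·1.7049 ≈ 0.8638.

c_gold ≈ 0.8638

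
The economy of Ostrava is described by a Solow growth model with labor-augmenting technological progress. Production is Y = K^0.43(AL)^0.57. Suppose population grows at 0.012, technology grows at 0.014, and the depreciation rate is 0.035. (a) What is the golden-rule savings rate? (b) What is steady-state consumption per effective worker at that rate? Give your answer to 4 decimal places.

(a) s_gold = 0.4300; (b) c_gold ≈ 2.4871

Capital per effective worker breaks even when investment replaces (n + g + δ)·k; here n + g + δ = 0.061.
For Cobb-Douglas, s_gold equals capital's share: s_gold = 0.43.
Golden rule sets MPK = n+g+δ: 0.43·k^(0.43−1) = 0.061, so k_gold = (0.43/0.061)^(1/0.57) ≈ 30.7583.
y_gold = 30.7583^0.43 ≈ 4.3634; c_gold = (1−0.43)·y_gold ≈ 2.4871.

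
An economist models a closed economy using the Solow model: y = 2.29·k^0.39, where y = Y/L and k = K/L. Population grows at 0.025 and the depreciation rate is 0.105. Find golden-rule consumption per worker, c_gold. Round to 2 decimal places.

c_gold ≈ 4.79

Break-even investment rate: n + δ = 0.025 + 0.105 = 0.13.
At the golden rule the marginal product of capital equals n+δ: 0.39·2.29·k^(0.39−1) = 0.13. Solving, k_gold = (0.39·2.29/0.13)^(1/0.61) ≈ 23.5538.
y_gold = 2.29·23.5538^0.39 ≈ 7.8513.
c_gold = y_gold − (n+δ)·k_gold = 7.8513 − 0.13·23.5538 ≈ 4.7893.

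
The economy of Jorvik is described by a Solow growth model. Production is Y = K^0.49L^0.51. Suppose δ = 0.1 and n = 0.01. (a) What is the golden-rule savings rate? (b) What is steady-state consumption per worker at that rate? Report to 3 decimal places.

Break-even investment rate: n + δ = 0.01 + 0.1 = 0.11.
For Cobb-Douglas, s_gold equals capital's share: s_gold = 0.49.
Setting f'(k) = n+δ gives 0.49·k^(0.49−1) = 0.11, hence k_gold = (0.49/0.11)^(1/0.51) ≈ 18.7139.
y_gold = 18.7139^0.49 ≈ 4.2011; c_gold = (1−0.49)·y_gold ≈ 2.1425.

(a) s_gold = 0.490; (b) c_gold ≈ 2.143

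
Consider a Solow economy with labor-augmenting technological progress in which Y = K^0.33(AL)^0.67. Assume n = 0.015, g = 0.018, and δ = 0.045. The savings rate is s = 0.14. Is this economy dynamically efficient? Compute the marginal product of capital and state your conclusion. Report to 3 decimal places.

dynamically efficient; MPK ≈ 0.184

Capital per effective worker breaks even when investment replaces (n + g + δ)·k; here n + g + δ = 0.078.
Steady-state k*: s·k^0.33 = 0.078·k gives k* = (0.14/0.078)^(1/0.67) ≈ 2.3942.
MPK = 0.33·2.3942^(-0.67) ≈ 0.1839.
MPK > n+g+δ = 0.078, so the economy is dynamically efficient (under-saving).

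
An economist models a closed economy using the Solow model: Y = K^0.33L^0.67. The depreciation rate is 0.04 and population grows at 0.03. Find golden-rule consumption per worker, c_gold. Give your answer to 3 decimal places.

Break-even investment rate: n + δ = 0.03 + 0.04 = 0.07.
At the golden rule the marginal product of capital equals n+δ: 0.33·k^(0.33−1) = 0.07. Solving, k_gold = (0.33/0.07)^(1/0.67) ≈ 10.1181.
y_gold = 10.1181^0.33 ≈ 2.1463.
c_gold = y_gold − (n+δ)·k_gold = 2.1463 − 0.07·10.1181 ≈ 1.4380.

c_gold ≈ 1.438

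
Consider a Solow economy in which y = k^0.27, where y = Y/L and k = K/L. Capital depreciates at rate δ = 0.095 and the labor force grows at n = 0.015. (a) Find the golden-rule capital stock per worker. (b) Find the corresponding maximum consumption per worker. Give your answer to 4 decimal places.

The effective depreciation rate is n + δ = 0.015 + 0.095 = 0.11.
Maximizing c = f(k) − (n+δ)·k gives f'(k) = n+δ, i.e. 0.27·k^(0.27−1) = 0.11, so k_gold = (0.27/0.11)^(1/0.73) ≈ 3.4214.
y_gold = 3.4214^0.27 ≈ 1.3939; c_gold = y_gold − 0.11·k_gold ≈ 1.0176.

(a) k_gold ≈ 3.4214; (b) c_gold ≈ 1.0176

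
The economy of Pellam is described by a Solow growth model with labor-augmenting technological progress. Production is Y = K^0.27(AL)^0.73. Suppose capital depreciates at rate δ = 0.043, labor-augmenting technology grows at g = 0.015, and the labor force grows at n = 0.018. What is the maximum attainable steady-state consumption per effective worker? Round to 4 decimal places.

c_gold ≈ 1.1667

n + g + δ = 0.018 + 0.015 + 0.043 = 0.076.
Golden rule sets MPK = n+g+δ: 0.27·k^(0.27−1) = 0.076, so k_gold = (0.27/0.076)^(1/0.73) ≈ 5.6778.
y_gold = 5.6778^0.27 ≈ 1.5982.
c_gold = y_gold − (n+g+δ)·k_gold = 1.5982 − 0.076·5.6778 ≈ 1.1667.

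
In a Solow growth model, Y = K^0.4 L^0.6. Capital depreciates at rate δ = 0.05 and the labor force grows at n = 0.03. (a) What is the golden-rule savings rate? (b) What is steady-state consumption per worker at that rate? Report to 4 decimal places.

Break-even investment rate: n + δ = 0.03 + 0.05 = 0.08.
For Cobb-Douglas, s_gold equals capital's share: s_gold = 0.4.
Setting f'(k) = n+δ gives 0.4·k^(0.4−1) = 0.08, hence k_gold = (0.4/0.08)^(1/0.6) ≈ 14.6201.
y_gold = 14.6201^0.4 ≈ 2.9240; c_gold = (1−0.4)·y_gold ≈ 1.7544.

(a) s_gold = 0.4000; (b) c_gold ≈ 1.7544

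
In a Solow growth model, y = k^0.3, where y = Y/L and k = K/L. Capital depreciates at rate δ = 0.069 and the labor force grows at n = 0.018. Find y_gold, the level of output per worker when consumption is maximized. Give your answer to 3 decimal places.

n + δ = 0.018 + 0.069 = 0.087.
Golden rule sets MPK = n+δ: 0.3·k^(0.3−1) = 0.087, so k_gold = (0.3/0.087)^(1/0.7) ≈ 5.8614.
Output: y_gold = k_gold^0.3 = 5.8614^0.3 ≈ 1.6998.

y_gold ≈ 1.700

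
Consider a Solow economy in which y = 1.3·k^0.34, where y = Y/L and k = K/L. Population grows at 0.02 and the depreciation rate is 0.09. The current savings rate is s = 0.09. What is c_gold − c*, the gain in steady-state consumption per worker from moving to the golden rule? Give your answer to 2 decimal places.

Δc ≈ 0.54

n + δ = 0.02 + 0.09 = 0.11.
Current steady state (s = 0.09): k* = (0.09·1.3/0.11)^(1/0.66) ≈ 1.0980, y* = 1.3·1.0980^0.34 ≈ 1.3420, c* = (1−0.09)·1.3420 ≈ 1.2212.
Maximizing c = f(k) − (n+δ)·k gives f'(k) = n+δ, i.e. 0.34·1.3·k^(0.34−1) = 0.11, so k_gold = (0.34·1.3/0.11)^(1/0.66) ≈ 8.2261.
y_gold = 1.3·8.2261^0.34 ≈ 2.6614, c_gold = y_gold − 0.11·k_gold ≈ 1.7565.
Gain: Δc = 1.7565 − 1.2212 ≈ 0.5353.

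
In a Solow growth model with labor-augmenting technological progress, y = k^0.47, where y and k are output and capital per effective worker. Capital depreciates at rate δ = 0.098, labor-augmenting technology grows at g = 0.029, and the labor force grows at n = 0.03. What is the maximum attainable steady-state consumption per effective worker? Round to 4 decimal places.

c_gold ≈ 1.4014

n + g + δ = 0.03 + 0.029 + 0.098 = 0.157.
At the golden rule the marginal product of capital equals n+g+δ: 0.47·k^(0.47−1) = 0.157. Solving, k_gold = (0.47/0.157)^(1/0.53) ≈ 7.9157.
y_gold = 7.9157^0.47 ≈ 2.6442.
c_gold = y_gold − (n+g+δ)·k_gold = 2.6442 − 0.157·7.9157 ≈ 1.4014.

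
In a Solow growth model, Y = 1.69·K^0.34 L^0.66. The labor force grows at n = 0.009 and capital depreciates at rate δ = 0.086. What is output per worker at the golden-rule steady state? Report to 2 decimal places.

Capital per worker breaks even when investment replaces (n + δ)·k; here n + δ = 0.095.
At the golden rule the marginal product of capital equals n+δ: 0.34·1.69·k^(0.34−1) = 0.095. Solving, k_gold = (0.34·1.69/0.095)^(1/0.66) ≈ 15.2864.
Output: y_gold = 1.69·k_gold^0.34 = 1.69·15.2864^0.34 ≈ 4.2712.

y_gold ≈ 4.27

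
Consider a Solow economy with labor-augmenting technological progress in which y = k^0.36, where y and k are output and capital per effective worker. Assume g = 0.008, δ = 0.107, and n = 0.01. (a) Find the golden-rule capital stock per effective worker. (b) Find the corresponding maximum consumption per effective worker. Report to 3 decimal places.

(a) k_gold ≈ 5.222; (b) c_gold ≈ 1.160

n + g + δ = 0.01 + 0.008 + 0.107 = 0.125.
Golden rule sets MPK = n+g+δ: 0.36·k^(0.36−1) = 0.125, so k_gold = (0.36/0.125)^(1/0.64) ≈ 5.2216.
y_gold = 5.2216^0.36 ≈ 1.8130; c_gold = y_gold − 0.125·k_gold ≈ 1.1603.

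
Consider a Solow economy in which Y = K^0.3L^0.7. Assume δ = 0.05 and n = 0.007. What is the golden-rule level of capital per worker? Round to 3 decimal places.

n + δ = 0.007 + 0.05 = 0.057.
At the golden rule the marginal product of capital equals n+δ: 0.3·k^(0.3−1) = 0.057. Solving, k_gold = (0.3/0.057)^(1/0.7) ≈ 10.7239.

k_gold ≈ 10.724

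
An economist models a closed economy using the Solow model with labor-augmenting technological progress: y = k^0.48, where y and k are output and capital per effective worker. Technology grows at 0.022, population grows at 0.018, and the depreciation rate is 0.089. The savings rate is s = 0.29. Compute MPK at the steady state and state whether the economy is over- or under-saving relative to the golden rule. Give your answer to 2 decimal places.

Break-even investment rate: n + g + δ = 0.018 + 0.022 + 0.089 = 0.129.
Steady-state k*: s·k^0.48 = 0.129·k gives k* = (0.29/0.129)^(1/0.52) ≈ 4.7485.
MPK = 0.48·4.7485^(-0.52) ≈ 0.2135.
MPK > n+g+δ = 0.129, so the economy is dynamically efficient (under-saving).

under-saving; MPK ≈ 0.21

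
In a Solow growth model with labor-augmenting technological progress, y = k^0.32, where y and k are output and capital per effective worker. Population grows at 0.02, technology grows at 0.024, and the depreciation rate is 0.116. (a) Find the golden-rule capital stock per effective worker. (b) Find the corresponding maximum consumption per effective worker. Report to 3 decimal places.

The effective depreciation rate is n + g + δ = 0.02 + 0.024 + 0.116 = 0.16.
Maximizing c = f(k) − (n+g+δ)·k gives f'(k) = n+g+δ, i.e. 0.32·k^(0.32−1) = 0.16, so k_gold = (0.32/0.16)^(1/0.68) ≈ 2.7713.
y_gold = 2.7713^0.32 ≈ 1.3857; c_gold = y_gold − 0.16·k_gold ≈ 0.9423.

(a) k_gold ≈ 2.771; (b) c_gold ≈ 0.942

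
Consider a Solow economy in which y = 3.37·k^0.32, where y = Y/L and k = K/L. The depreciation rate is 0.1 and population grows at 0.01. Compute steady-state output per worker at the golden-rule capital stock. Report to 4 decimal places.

The effective depreciation rate is n + δ = 0.01 + 0.1 = 0.11.
Setting f'(k) = n+δ gives 0.32·3.37·k^(0.32−1) = 0.11, hence k_gold = (0.32·3.37/0.11)^(1/0.68) ≈ 28.7027.
Output: y_gold = 3.37·k_gold^0.32 = 3.37·28.7027^0.32 ≈ 9.8665.

y_gold ≈ 9.8665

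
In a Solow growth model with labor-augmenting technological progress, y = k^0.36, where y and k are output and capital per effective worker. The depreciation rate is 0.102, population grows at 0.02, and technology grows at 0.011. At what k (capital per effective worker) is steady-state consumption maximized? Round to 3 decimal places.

k_gold ≈ 4.739

Break-even investment rate: n + g + δ = 0.02 + 0.011 + 0.102 = 0.133.
Golden rule sets MPK = n+g+δ: 0.36·k^(0.36−1) = 0.133, so k_gold = (0.36/0.133)^(1/0.64) ≈ 4.7392.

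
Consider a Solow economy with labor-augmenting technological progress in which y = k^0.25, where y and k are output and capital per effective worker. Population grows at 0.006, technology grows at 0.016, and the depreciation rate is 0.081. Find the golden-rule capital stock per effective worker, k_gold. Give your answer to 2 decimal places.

k_gold ≈ 3.26

Capital per effective worker breaks even when investment replaces (n + g + δ)·k; here n + g + δ = 0.103.
Setting f'(k) = n+g+δ gives 0.25·k^(0.25−1) = 0.103, hence k_gold = (0.25/0.103)^(1/0.75) ≈ 3.2619.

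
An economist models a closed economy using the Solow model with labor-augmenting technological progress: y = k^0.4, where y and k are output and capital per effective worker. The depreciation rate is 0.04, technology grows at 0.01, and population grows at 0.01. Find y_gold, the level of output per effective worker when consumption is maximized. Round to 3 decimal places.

y_gold ≈ 3.542

The effective depreciation rate is n + g + δ = 0.01 + 0.01 + 0.04 = 0.06.
Setting f'(k) = n+g+δ gives 0.4·k^(0.4−1) = 0.06, hence k_gold = (0.4/0.06)^(1/0.6) ≈ 23.6146.
Output: y_gold = k_gold^0.4 = 23.6146^0.4 ≈ 3.5422.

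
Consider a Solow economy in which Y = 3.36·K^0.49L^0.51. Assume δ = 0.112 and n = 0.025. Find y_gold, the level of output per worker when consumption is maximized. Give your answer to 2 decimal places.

y_gold ≈ 36.63

The effective depreciation rate is n + δ = 0.025 + 0.112 = 0.137.
At the golden rule the marginal product of capital equals n+δ: 0.49·3.36·k^(0.49−1) = 0.137. Solving, k_gold = (0.49·3.36/0.137)^(1/0.51) ≈ 131.0038.
Output: y_gold = 3.36·k_gold^0.49 = 3.36·131.0038^0.49 ≈ 36.6276.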